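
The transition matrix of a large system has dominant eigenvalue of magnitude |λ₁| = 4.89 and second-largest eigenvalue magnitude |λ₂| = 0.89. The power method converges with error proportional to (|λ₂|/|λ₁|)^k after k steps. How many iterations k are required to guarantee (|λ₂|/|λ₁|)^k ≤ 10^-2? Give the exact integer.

3

|λ₂/λ₁| = 0.89/4.89 = 0.18200
Need k ≥ ln(10^-2) / ln(0.18200) = -4.6052 / -1.7037 ≈ 2.703
Smallest integer k satisfying the bound: 3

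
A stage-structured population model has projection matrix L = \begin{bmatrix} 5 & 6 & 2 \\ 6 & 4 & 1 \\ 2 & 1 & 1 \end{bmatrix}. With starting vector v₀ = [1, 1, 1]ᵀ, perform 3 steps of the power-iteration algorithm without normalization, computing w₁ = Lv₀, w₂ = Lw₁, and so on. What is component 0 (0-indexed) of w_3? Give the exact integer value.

1533

w1 = Lv₀ = (13, 11, 4)
w2 = Lw1 = (139, 126, 41)
w3 = Lw2 = (1533, 1379, 445)
The requested component of w3 is 1533.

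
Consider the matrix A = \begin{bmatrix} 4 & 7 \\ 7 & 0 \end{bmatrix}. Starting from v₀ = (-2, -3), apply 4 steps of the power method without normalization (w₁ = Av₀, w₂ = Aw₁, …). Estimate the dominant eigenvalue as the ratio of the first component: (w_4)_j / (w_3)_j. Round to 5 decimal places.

w1 = Av₀ = (4·(-2) + 7·(-3); 7·(-2) + 0·(-3)) = (-29, -14)
w2 = Aw1 = (4·(-29) + 7·(-14); 7·(-29) + 0·(-14)) = (-214, -203)
w3 = Aw2 = (-2277, -1498)
w4 = Aw3 = (-19594, -15939)
Ratio at component: -19594 / -2277 = 8.60518

λ ≈ 8.60518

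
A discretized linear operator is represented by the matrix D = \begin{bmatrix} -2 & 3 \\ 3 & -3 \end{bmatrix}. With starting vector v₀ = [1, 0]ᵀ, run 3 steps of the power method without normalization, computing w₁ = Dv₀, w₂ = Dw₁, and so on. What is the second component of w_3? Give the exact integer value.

w1 = Dv₀ = ((-2)·1 + 3·0; 3·1 + (-3)·0) = (-2, 3)
w2 = Dw1 = ((-2)·(-2) + 3·3; 3·(-2) + (-3)·3) = (13, -15)
w3 = Dw2 = (-71, 84)
The requested component of w3 is 84.

84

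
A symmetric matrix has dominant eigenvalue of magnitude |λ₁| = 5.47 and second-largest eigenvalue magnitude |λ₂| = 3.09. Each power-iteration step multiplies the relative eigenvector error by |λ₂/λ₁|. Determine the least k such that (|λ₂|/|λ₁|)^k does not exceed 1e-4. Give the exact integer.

|λ₂/λ₁| = 3.09/5.47 = 0.56490
Need k ≥ ln(1e-4) / ln(0.56490) = -9.2103 / -0.5711 ≈ 16.127
Smallest integer k satisfying the bound: 17

17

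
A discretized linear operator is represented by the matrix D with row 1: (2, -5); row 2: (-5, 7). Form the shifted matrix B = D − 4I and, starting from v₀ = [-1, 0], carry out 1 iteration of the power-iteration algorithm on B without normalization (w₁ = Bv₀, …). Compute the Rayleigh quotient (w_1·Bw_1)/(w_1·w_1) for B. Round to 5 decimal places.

-1.13793

B = D − 4I has rows (-2, -5); (-5, 3)
w1 = Bv₀ = ((-2)·(-1) + (-5)·0; (-5)·(-1) + 3·0) = (2, 5)
Bw1 = (-29, 5)
w1·Bw1 = -33; w1·w1 = 29; μ ≈ -33/29 = -1.13793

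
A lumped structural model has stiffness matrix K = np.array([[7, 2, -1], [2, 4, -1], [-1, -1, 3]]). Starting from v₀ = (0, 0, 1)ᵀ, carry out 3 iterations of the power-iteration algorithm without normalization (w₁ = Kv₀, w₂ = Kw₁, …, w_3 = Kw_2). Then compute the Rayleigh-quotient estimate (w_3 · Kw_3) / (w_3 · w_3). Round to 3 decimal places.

λ ≈ 8.215

w1 = Kv₀ = (7·0 + 2·0 + (-1)·1; 2·0 + 4·0 + (-1)·1; (-1)·0 + (-1)·0 + 3·1) = (-1, -1, 3)
w2 = Kw1 = (7·(-1) + 2·(-1) + (-1)·3; 2·(-1) + 4·(-1) + (-1)·3; (-1)·(-1) + (-1)·(-1) + 3·3) = (-12, -9, 11)
w3 = Kw2 = (-113, -71, 54)
Kw3 = (-987, -564, 346)
w3·Kw3 = (-113)·(-987) + (-71)·(-564) + 54·346 = 170259; w3·w3 = (-113)·(-113) + (-71)·(-71) + 54·54 = 20726
λ ≈ 170259/20726 = 8.215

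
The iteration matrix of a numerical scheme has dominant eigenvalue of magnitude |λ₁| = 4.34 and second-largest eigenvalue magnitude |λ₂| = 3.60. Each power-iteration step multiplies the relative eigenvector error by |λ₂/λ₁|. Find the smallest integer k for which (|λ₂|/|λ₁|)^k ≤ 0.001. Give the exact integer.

|λ₂/λ₁| = 3.60/4.34 = 0.82949
Need k ≥ ln(0.001) / ln(0.82949) = -6.9078 / -0.1869 ≈ 36.952
Smallest integer k satisfying the bound: 37

37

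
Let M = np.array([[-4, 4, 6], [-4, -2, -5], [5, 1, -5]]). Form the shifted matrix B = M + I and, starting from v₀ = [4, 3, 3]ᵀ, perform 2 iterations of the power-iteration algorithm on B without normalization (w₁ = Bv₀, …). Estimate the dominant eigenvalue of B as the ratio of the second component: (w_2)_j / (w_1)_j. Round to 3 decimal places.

B = M + I has rows (-3, 4, 6); (-4, -1, -5); (5, 1, -4)
w1 = Bv₀ = ((-3)·4 + 4·3 + 6·3; (-4)·4 + (-1)·3 + (-5)·3; 5·4 + 1·3 + (-4)·3) = (18, -34, 11)
w2 = Bw1 = ((-3)·18 + 4·(-34) + 6·11; (-4)·18 + (-1)·(-34) + (-5)·11; 5·18 + 1·(-34) + (-4)·11) = (-124, -93, 12)
Ratio: -93/-34 = 2.735

2.735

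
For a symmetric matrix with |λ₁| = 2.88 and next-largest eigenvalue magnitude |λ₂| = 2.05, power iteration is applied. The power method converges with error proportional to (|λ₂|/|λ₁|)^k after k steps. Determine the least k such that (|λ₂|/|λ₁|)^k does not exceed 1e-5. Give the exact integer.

34

|λ₂/λ₁| = 2.05/2.88 = 0.71181
Need k ≥ ln(1e-5) / ln(0.71181) = -11.5129 / -0.3400 ≈ 33.866
Smallest integer k satisfying the bound: 34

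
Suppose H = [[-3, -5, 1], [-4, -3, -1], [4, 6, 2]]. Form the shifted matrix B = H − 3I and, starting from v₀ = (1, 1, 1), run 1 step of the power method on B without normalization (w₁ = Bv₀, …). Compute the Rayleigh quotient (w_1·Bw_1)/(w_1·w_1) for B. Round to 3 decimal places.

μ ≈ -11.066

B = H − 3I has rows (-6, -5, 1); (-4, -6, -1); (4, 6, -1)
w1 = Bv₀ = (-10, -11, 9)
Bw1 = (124, 97, -115)
w1·Bw1 = -3342; w1·w1 = 302; μ ≈ -3342/302 = -11.066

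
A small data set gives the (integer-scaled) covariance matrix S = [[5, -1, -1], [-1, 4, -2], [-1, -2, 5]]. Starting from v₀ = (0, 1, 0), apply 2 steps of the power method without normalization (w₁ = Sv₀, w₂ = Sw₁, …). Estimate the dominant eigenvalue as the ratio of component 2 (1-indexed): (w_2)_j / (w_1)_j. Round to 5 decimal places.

w1 = Sv₀ = (5·0 + (-1)·1 + (-1)·0; (-1)·0 + 4·1 + (-2)·0; (-1)·0 + (-2)·1 + 5·0) = (-1, 4, -2)
w2 = Sw1 = (5·(-1) + (-1)·4 + (-1)·(-2); (-1)·(-1) + 4·4 + (-2)·(-2); (-1)·(-1) + (-2)·4 + 5·(-2)) = (-7, 21, -17)
Ratio at component: 21 / 4 = 5.25000

λ ≈ 5.25000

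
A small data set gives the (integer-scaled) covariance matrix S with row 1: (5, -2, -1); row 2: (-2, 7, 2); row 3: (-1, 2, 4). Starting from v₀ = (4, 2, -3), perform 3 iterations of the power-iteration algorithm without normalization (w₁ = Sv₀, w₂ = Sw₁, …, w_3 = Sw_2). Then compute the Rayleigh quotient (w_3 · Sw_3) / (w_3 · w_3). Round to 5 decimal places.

λ ≈ 8.98558

w1 = Sv₀ = (19, 0, -12)
w2 = Sw1 = (107, -62, -67)
w3 = Sw2 = (726, -782, -499)
Sw3 = (5693, -7924, -4286)
w3·Sw3 = 726·5693 + (-782)·(-7924) + (-499)·(-4286) = 12468400; w3·w3 = 726·726 + (-782)·(-782) + (-499)·(-499) = 1387601
λ ≈ 12468400/1387601 = 8.98558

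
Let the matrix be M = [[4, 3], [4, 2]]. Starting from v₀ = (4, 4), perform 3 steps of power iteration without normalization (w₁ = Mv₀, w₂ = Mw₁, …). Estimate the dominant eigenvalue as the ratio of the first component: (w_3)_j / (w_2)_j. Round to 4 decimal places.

w1 = Mv₀ = (4·4 + 3·4; 4·4 + 2·4) = (28, 24)
w2 = Mw1 = (4·28 + 3·24; 4·28 + 2·24) = (184, 160)
w3 = Mw2 = (1216, 1056)
Ratio at component: 1216 / 184 = 6.6087

λ ≈ 6.6087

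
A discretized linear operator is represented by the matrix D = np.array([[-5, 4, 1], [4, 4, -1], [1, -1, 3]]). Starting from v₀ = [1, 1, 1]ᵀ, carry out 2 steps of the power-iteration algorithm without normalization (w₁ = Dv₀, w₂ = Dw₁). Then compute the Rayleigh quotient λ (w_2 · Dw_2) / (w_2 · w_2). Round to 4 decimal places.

2.4723

w1 = Dv₀ = ((-5)·1 + 4·1 + 1·1; 4·1 + 4·1 + (-1)·1; 1·1 + (-1)·1 + 3·1) = (0, 7, 3)
w2 = Dw1 = ((-5)·0 + 4·7 + 1·3; 4·0 + 4·7 + (-1)·3; 1·0 + (-1)·7 + 3·3) = (31, 25, 2)
Dw2 = (-53, 222, 12)
w2·Dw2 = 31·(-53) + 25·222 + 2·12 = 3931; w2·w2 = 31·31 + 25·25 + 2·2 = 1590
λ ≈ 3931/1590 = 2.4723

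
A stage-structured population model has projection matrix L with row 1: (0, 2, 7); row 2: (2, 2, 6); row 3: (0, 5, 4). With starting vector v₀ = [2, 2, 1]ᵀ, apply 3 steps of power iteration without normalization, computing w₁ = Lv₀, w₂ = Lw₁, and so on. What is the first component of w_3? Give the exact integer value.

w1 = Lv₀ = (11, 14, 14)
w2 = Lw1 = (126, 134, 126)
w3 = Lw2 = (1150, 1276, 1174)
The requested component of w3 is 1150.

1150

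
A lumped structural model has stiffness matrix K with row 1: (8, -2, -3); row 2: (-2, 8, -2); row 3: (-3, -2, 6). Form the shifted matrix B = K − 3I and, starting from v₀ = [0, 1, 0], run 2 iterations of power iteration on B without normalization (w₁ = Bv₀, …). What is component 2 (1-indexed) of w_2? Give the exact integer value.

B = K − 3I has rows (5, -2, -3); (-2, 5, -2); (-3, -2, 3)
w1 = Bv₀ = (5·0 + (-2)·1 + (-3)·0; (-2)·0 + 5·1 + (-2)·0; (-3)·0 + (-2)·1 + 3·0) = (-2, 5, -2)
w2 = Bw1 = (5·(-2) + (-2)·5 + (-3)·(-2); (-2)·(-2) + 5·5 + (-2)·(-2); (-3)·(-2) + (-2)·5 + 3·(-2)) = (-14, 33, -10)
Requested component of w2: 33

33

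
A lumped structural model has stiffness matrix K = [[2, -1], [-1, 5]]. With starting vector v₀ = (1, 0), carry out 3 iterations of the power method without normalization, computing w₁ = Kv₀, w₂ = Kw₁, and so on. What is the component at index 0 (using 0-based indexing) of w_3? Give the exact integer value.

17

w1 = Kv₀ = (2·1 + (-1)·0; (-1)·1 + 5·0) = (2, -1)
w2 = Kw1 = (2·2 + (-1)·(-1); (-1)·2 + 5·(-1)) = (5, -7)
w3 = Kw2 = (17, -40)
The requested component of w3 is 17.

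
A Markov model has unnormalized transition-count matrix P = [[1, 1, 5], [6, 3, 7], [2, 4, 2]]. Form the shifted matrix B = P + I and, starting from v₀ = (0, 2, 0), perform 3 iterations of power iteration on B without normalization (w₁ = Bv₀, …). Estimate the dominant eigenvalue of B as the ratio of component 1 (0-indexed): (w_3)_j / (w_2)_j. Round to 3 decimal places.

μ ≈ 11.320

B = P + I has rows (2, 1, 5); (6, 4, 7); (2, 4, 3)
w1 = Bv₀ = (2·0 + 1·2 + 5·0; 6·0 + 4·2 + 7·0; 2·0 + 4·2 + 3·0) = (2, 8, 8)
w2 = Bw1 = (2·2 + 1·8 + 5·8; 6·2 + 4·8 + 7·8; 2·2 + 4·8 + 3·8) = (52, 100, 60)
w3 = Bw2 = (504, 1132, 684)
Ratio: 1132/100 = 11.320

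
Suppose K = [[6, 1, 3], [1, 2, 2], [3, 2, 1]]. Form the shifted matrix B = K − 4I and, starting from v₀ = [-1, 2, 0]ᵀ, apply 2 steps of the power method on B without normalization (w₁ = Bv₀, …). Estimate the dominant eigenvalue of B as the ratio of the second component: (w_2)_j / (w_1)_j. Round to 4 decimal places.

B = K − 4I has rows (2, 1, 3); (1, -2, 2); (3, 2, -3)
w1 = Bv₀ = (2·(-1) + 1·2 + 3·0; 1·(-1) + (-2)·2 + 2·0; 3·(-1) + 2·2 + (-3)·0) = (0, -5, 1)
w2 = Bw1 = (2·0 + 1·(-5) + 3·1; 1·0 + (-2)·(-5) + 2·1; 3·0 + 2·(-5) + (-3)·1) = (-2, 12, -13)
Ratio: 12/-5 = -2.4000

μ ≈ -2.4000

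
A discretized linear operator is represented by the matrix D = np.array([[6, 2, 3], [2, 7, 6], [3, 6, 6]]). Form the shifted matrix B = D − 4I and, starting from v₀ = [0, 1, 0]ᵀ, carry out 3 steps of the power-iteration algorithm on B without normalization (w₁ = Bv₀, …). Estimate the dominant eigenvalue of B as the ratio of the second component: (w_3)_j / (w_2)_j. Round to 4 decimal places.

8.5510

B = D − 4I has rows (2, 2, 3); (2, 3, 6); (3, 6, 2)
w1 = Bv₀ = (2·0 + 2·1 + 3·0; 2·0 + 3·1 + 6·0; 3·0 + 6·1 + 2·0) = (2, 3, 6)
w2 = Bw1 = (2·2 + 2·3 + 3·6; 2·2 + 3·3 + 6·6; 3·2 + 6·3 + 2·6) = (28, 49, 36)
w3 = Bw2 = (262, 419, 450)
Ratio: 419/49 = 8.5510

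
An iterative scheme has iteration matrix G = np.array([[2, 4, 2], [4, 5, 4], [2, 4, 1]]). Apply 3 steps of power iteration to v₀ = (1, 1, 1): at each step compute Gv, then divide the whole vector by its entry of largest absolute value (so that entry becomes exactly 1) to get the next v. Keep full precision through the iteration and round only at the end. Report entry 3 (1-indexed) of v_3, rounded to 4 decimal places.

Gv0 = (8.00000, 13.00000, 7.00000); divide by 13.00000 → v1 = (0.61538, 1.00000, 0.53846)
Gv1 = (6.30769, 9.61538, 5.76923); divide by 9.61538 → v2 = (0.65600, 1.00000, 0.60000)
Gv2 = (6.51200, 10.02400, 5.91200); divide by 10.02400 → v3 = (0.64964, 1.00000, 0.58978)
Requested entry of v3: 739/1253 = 0.5898

0.5898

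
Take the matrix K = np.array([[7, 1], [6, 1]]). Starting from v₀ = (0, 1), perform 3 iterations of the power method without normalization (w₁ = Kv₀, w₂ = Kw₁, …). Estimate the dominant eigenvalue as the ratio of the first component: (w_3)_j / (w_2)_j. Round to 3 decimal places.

w1 = Kv₀ = (7·0 + 1·1; 6·0 + 1·1) = (1, 1)
w2 = Kw1 = (7·1 + 1·1; 6·1 + 1·1) = (8, 7)
w3 = Kw2 = (63, 55)
Ratio at component: 63 / 8 = 7.875

λ ≈ 7.875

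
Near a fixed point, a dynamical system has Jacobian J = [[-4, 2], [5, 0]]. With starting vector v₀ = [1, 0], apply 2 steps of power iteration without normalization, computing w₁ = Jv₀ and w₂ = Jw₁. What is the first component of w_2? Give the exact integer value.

26

w1 = Jv₀ = ((-4)·1 + 2·0; 5·1 + 0·0) = (-4, 5)
w2 = Jw1 = ((-4)·(-4) + 2·5; 5·(-4) + 0·5) = (26, -20)
The requested component of w2 is 26.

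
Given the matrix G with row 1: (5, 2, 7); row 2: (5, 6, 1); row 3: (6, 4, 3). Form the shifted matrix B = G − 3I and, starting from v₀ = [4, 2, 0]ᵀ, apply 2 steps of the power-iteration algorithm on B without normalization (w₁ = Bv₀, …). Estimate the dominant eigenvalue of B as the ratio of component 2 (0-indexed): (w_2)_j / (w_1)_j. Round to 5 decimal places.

5.50000

B = G − 3I has rows (2, 2, 7); (5, 3, 1); (6, 4, 0)
w1 = Bv₀ = (12, 26, 32)
w2 = Bw1 = (300, 170, 176)
Ratio: 176/32 = 5.50000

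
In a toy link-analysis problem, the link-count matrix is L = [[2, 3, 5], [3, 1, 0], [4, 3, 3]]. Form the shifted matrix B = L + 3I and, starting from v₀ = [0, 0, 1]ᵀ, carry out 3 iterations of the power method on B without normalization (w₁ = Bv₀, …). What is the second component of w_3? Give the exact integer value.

225

B = L + 3I has rows (5, 3, 5); (3, 4, 0); (4, 3, 6)
w1 = Bv₀ = (5, 0, 6)
w2 = Bw1 = (55, 15, 56)
w3 = Bw2 = (600, 225, 601)
Requested component of w3: 225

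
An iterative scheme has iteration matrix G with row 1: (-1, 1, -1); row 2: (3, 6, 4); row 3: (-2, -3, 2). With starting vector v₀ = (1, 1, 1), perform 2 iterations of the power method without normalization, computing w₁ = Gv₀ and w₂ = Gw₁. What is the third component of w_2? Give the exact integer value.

w1 = Gv₀ = ((-1)·1 + 1·1 + (-1)·1; 3·1 + 6·1 + 4·1; (-2)·1 + (-3)·1 + 2·1) = (-1, 13, -3)
w2 = Gw1 = ((-1)·(-1) + 1·13 + (-1)·(-3); 3·(-1) + 6·13 + 4·(-3); (-2)·(-1) + (-3)·13 + 2·(-3)) = (17, 63, -43)
The requested component of w2 is -43.

-43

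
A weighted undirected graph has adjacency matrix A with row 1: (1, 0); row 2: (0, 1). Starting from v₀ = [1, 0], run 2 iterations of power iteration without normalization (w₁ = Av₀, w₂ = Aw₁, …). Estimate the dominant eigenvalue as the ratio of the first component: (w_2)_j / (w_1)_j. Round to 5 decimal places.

w1 = Av₀ = (1, 0)
w2 = Aw1 = (1, 0)
Ratio at component: 1 / 1 = 1.00000

λ ≈ 1.00000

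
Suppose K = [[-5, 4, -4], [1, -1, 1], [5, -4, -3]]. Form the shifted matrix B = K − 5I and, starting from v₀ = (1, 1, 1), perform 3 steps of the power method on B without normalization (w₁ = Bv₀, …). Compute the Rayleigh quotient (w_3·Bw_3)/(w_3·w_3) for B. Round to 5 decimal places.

B = K − 5I has rows (-10, 4, -4); (1, -6, 1); (5, -4, -8)
w1 = Bv₀ = ((-10)·1 + 4·1 + (-4)·1; 1·1 + (-6)·1 + 1·1; 5·1 + (-4)·1 + (-8)·1) = (-10, -4, -7)
w2 = Bw1 = ((-10)·(-10) + 4·(-4) + (-4)·(-7); 1·(-10) + (-6)·(-4) + 1·(-7); 5·(-10) + (-4)·(-4) + (-8)·(-7)) = (112, 7, 22)
w3 = Bw2 = (-1180, 92, 356)
Bw3 = (10744, -1376, -9116)
w3·Bw3 = -16049808; w3·w3 = 1527600; μ ≈ -16049808/1527600 = -10.50655

μ ≈ -10.50655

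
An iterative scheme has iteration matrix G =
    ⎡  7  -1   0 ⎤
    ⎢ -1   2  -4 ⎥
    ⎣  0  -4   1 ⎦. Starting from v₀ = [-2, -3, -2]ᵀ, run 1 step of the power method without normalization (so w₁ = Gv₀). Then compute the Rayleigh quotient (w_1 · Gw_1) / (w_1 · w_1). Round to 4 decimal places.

w1 = Gv₀ = (7·(-2) + (-1)·(-3) + 0·(-2); (-1)·(-2) + 2·(-3) + (-4)·(-2); 0·(-2) + (-4)·(-3) + 1·(-2)) = (-11, 4, 10)
Gw1 = (-81, -21, -6)
w1·Gw1 = (-11)·(-81) + 4·(-21) + 10·(-6) = 747; w1·w1 = (-11)·(-11) + 4·4 + 10·10 = 237
λ ≈ 747/237 = 3.1519

3.1519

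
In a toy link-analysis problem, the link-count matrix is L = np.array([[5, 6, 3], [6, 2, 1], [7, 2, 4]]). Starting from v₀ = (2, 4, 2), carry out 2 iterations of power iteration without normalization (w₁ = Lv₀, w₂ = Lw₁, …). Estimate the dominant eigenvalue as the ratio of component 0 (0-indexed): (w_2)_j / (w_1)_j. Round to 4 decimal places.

w1 = Lv₀ = (5·2 + 6·4 + 3·2; 6·2 + 2·4 + 1·2; 7·2 + 2·4 + 4·2) = (40, 22, 30)
w2 = Lw1 = (5·40 + 6·22 + 3·30; 6·40 + 2·22 + 1·30; 7·40 + 2·22 + 4·30) = (422, 314, 444)
Ratio at component: 422 / 40 = 10.5500

λ ≈ 10.5500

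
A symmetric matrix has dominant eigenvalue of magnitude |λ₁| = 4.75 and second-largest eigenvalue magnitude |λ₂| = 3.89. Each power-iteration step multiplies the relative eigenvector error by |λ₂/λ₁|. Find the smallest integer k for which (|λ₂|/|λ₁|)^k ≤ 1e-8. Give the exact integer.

|λ₂/λ₁| = 3.89/4.75 = 0.81895
Need k ≥ ln(1e-8) / ln(0.81895) = -18.4207 / -0.1997 ≈ 92.225
Smallest integer k satisfying the bound: 93

93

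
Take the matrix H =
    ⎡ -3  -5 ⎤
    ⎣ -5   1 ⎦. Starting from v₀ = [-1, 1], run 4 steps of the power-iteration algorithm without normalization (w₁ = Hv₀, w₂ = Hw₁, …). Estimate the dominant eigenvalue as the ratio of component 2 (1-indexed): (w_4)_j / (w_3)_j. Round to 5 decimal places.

λ ≈ 1.29412

w1 = Hv₀ = ((-3)·(-1) + (-5)·1; (-5)·(-1) + 1·1) = (-2, 6)
w2 = Hw1 = ((-3)·(-2) + (-5)·6; (-5)·(-2) + 1·6) = (-24, 16)
w3 = Hw2 = (-8, 136)
w4 = Hw3 = (-656, 176)
Ratio at component: 176 / 136 = 1.29412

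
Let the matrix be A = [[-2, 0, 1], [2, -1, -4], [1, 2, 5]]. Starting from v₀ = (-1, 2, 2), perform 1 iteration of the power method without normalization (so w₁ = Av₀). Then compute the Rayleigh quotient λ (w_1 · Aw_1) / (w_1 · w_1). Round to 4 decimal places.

w1 = Av₀ = ((-2)·(-1) + 0·2 + 1·2; 2·(-1) + (-1)·2 + (-4)·2; 1·(-1) + 2·2 + 5·2) = (4, -12, 13)
Aw1 = (5, -32, 45)
w1·Aw1 = 4·5 + (-12)·(-32) + 13·45 = 989; w1·w1 = 4·4 + (-12)·(-12) + 13·13 = 329
λ ≈ 989/329 = 3.0061

λ ≈ 3.0061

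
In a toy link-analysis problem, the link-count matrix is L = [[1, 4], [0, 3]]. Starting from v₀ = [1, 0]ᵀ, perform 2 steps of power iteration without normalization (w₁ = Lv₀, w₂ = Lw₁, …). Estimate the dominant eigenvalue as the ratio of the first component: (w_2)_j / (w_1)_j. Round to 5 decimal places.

λ ≈ 1.00000

w1 = Lv₀ = (1·1 + 4·0; 0·1 + 3·0) = (1, 0)
w2 = Lw1 = (1·1 + 4·0; 0·1 + 3·0) = (1, 0)
Ratio at component: 1 / 1 = 1.00000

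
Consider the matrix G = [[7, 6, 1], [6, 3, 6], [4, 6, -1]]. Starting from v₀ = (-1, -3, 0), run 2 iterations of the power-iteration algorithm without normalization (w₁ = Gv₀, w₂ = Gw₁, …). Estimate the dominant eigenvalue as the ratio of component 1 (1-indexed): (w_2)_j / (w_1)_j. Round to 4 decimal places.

w1 = Gv₀ = (7·(-1) + 6·(-3) + 1·0; 6·(-1) + 3·(-3) + 6·0; 4·(-1) + 6·(-3) + (-1)·0) = (-25, -15, -22)
w2 = Gw1 = (7·(-25) + 6·(-15) + 1·(-22); 6·(-25) + 3·(-15) + 6·(-22); 4·(-25) + 6·(-15) + (-1)·(-22)) = (-287, -327, -168)
Ratio at component: -287 / -25 = 11.4800

λ ≈ 11.4800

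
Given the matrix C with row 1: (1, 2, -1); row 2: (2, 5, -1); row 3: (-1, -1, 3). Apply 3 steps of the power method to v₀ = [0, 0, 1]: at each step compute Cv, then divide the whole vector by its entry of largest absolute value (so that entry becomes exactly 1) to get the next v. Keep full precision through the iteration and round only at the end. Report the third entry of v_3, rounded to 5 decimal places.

-0.67123

Cv0 = (-1.000000, -1.000000, 3.000000); divide by 3.000000 → v1 = (-0.333333, -0.333333, 1.000000)
Cv1 = (-2.000000, -3.333333, 3.666667); divide by 3.666667 → v2 = (-0.545455, -0.909091, 1.000000)
Cv2 = (-3.363636, -6.636364, 4.454545); divide by -6.636364 → v3 = (0.506849, 1.000000, -0.671233)
Requested entry of v3: 49/-73 = -0.67123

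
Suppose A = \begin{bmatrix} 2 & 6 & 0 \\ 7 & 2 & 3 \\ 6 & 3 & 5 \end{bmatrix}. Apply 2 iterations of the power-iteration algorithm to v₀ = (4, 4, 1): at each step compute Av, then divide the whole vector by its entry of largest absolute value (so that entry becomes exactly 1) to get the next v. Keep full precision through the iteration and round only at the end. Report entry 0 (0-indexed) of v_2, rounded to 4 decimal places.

Av0 = (32.00000, 39.00000, 41.00000); divide by 41.00000 → v1 = (0.78049, 0.95122, 1.00000)
Av1 = (7.26829, 10.36585, 12.53659); divide by 12.53659 → v2 = (0.57977, 0.82685, 1.00000)
Requested entry of v2: 298/514 = 0.5798

0.5798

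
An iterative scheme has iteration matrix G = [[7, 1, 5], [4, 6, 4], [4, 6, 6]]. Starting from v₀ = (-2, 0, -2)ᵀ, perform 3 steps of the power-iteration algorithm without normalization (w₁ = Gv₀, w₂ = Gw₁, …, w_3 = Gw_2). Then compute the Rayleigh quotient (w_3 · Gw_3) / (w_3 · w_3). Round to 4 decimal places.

w1 = Gv₀ = (7·(-2) + 1·0 + 5·(-2); 4·(-2) + 6·0 + 4·(-2); 4·(-2) + 6·0 + 6·(-2)) = (-24, -16, -20)
w2 = Gw1 = (7·(-24) + 1·(-16) + 5·(-20); 4·(-24) + 6·(-16) + 4·(-20); 4·(-24) + 6·(-16) + 6·(-20)) = (-284, -272, -312)
w3 = Gw2 = (-3820, -4016, -4640)
Gw3 = (-53956, -57936, -67216)
w3·Gw3 = (-3820)·(-53956) + (-4016)·(-57936) + (-4640)·(-67216) = 750665136; w3·w3 = (-3820)·(-3820) + (-4016)·(-4016) + (-4640)·(-4640) = 52250256
λ ≈ 750665136/52250256 = 14.3667

λ ≈ 14.3667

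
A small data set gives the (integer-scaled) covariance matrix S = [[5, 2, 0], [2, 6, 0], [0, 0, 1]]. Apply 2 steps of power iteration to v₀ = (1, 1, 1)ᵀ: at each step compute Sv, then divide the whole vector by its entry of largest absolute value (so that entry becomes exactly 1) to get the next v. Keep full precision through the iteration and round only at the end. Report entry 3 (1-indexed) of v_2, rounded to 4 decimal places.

0.0161

Sv0 = (7.00000, 8.00000, 1.00000); divide by 8.00000 → v1 = (0.87500, 1.00000, 0.12500)
Sv1 = (6.37500, 7.75000, 0.12500); divide by 7.75000 → v2 = (0.82258, 1.00000, 0.01613)
Requested entry of v2: 1/62 = 0.0161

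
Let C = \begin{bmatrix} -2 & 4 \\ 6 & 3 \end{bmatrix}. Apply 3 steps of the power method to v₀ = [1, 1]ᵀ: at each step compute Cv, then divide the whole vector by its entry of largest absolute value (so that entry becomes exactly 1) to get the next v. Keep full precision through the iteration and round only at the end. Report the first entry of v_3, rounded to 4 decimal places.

Cv0 = (2.00000, 9.00000); divide by 9.00000 → v1 = (0.22222, 1.00000)
Cv1 = (3.55556, 4.33333); divide by 4.33333 → v2 = (0.82051, 1.00000)
Cv2 = (2.35897, 7.92308); divide by 7.92308 → v3 = (0.29773, 1.00000)
Requested entry of v3: 92/309 = 0.2977

0.2977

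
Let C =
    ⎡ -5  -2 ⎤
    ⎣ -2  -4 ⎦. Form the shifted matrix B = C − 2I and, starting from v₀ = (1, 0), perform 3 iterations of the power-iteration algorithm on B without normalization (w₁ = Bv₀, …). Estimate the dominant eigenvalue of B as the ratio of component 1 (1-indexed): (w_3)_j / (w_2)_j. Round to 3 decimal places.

B = C − 2I has rows (-7, -2); (-2, -6)
w1 = Bv₀ = ((-7)·1 + (-2)·0; (-2)·1 + (-6)·0) = (-7, -2)
w2 = Bw1 = ((-7)·(-7) + (-2)·(-2); (-2)·(-7) + (-6)·(-2)) = (53, 26)
w3 = Bw2 = (-423, -262)
Ratio: -423/53 = -7.981

μ ≈ -7.981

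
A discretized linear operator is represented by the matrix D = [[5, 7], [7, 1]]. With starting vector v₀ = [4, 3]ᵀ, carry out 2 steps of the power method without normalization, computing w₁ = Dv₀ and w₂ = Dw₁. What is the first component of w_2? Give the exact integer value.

422

w1 = Dv₀ = (5·4 + 7·3; 7·4 + 1·3) = (41, 31)
w2 = Dw1 = (5·41 + 7·31; 7·41 + 1·31) = (422, 318)
The requested component of w2 is 422.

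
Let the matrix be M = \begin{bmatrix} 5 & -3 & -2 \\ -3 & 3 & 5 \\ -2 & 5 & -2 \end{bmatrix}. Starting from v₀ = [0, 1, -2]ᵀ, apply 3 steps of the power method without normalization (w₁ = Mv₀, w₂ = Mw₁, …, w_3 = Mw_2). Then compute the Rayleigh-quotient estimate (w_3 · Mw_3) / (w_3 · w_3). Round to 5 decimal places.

-2.81890

w1 = Mv₀ = (1, -7, 9)
w2 = Mw1 = (8, 21, -55)
w3 = Mw2 = (87, -236, 199)
Mw3 = (745, 26, -1752)
w3·Mw3 = 87·745 + (-236)·26 + 199·(-1752) = -289969; w3·w3 = 87·87 + (-236)·(-236) + 199·199 = 102866
λ ≈ -289969/102866 = -2.81890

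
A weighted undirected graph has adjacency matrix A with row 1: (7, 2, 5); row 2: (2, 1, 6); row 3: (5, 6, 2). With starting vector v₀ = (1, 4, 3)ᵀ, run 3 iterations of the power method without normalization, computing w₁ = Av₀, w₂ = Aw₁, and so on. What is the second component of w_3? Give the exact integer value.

w1 = Av₀ = (7·1 + 2·4 + 5·3; 2·1 + 1·4 + 6·3; 5·1 + 6·4 + 2·3) = (30, 24, 35)
w2 = Aw1 = (7·30 + 2·24 + 5·35; 2·30 + 1·24 + 6·35; 5·30 + 6·24 + 2·35) = (433, 294, 364)
w3 = Aw2 = (5439, 3344, 4657)
The requested component of w3 is 3344.

3344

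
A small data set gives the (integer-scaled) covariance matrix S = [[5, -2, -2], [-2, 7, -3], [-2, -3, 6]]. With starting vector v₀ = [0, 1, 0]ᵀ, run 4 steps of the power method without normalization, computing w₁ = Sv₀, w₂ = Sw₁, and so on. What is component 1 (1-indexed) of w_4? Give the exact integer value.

w1 = Sv₀ = (-2, 7, -3)
w2 = Sw1 = (-18, 62, -35)
w3 = Sw2 = (-144, 575, -360)
w4 = Sw3 = (-1150, 5393, -3597)
The requested component of w4 is -1150.

-1150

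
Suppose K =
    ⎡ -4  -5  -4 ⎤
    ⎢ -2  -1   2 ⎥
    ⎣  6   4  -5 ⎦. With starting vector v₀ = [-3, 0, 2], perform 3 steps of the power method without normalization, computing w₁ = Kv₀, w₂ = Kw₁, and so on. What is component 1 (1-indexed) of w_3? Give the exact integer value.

-630

w1 = Kv₀ = ((-4)·(-3) + (-5)·0 + (-4)·2; (-2)·(-3) + (-1)·0 + 2·2; 6·(-3) + 4·0 + (-5)·2) = (4, 10, -28)
w2 = Kw1 = ((-4)·4 + (-5)·10 + (-4)·(-28); (-2)·4 + (-1)·10 + 2·(-28); 6·4 + 4·10 + (-5)·(-28)) = (46, -74, 204)
w3 = Kw2 = (-630, 390, -1040)
The requested component of w3 is -630.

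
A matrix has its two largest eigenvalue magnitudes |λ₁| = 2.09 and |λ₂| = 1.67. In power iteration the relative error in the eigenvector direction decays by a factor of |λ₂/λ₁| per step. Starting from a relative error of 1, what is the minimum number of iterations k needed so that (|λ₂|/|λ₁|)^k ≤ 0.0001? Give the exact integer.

42

|λ₂/λ₁| = 1.67/2.09 = 0.79904
Need k ≥ ln(0.0001) / ln(0.79904) = -9.2103 / -0.2243 ≈ 41.055
Smallest integer k satisfying the bound: 42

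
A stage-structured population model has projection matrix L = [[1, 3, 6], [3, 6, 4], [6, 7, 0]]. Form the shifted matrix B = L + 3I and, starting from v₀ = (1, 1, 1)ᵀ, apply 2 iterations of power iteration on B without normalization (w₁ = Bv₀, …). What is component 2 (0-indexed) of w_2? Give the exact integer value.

238

B = L + 3I has rows (4, 3, 6); (3, 9, 4); (6, 7, 3)
w1 = Bv₀ = (13, 16, 16)
w2 = Bw1 = (196, 247, 238)
Requested component of w2: 238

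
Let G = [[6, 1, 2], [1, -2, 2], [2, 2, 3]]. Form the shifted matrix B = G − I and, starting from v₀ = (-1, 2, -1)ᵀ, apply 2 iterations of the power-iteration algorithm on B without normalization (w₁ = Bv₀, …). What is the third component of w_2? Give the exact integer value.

-28

B = G − I has rows (5, 1, 2); (1, -3, 2); (2, 2, 2)
w1 = Bv₀ = (5·(-1) + 1·2 + 2·(-1); 1·(-1) + (-3)·2 + 2·(-1); 2·(-1) + 2·2 + 2·(-1)) = (-5, -9, 0)
w2 = Bw1 = (5·(-5) + 1·(-9) + 2·0; 1·(-5) + (-3)·(-9) + 2·0; 2·(-5) + 2·(-9) + 2·0) = (-34, 22, -28)
Requested component of w2: -28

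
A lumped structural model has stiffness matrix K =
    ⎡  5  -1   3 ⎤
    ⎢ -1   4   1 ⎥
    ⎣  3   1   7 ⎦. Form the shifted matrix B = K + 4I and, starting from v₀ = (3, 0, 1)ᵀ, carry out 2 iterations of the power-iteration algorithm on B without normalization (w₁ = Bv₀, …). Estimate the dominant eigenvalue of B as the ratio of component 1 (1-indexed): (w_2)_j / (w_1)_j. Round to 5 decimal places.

B = K + 4I has rows (9, -1, 3); (-1, 8, 1); (3, 1, 11)
w1 = Bv₀ = (9·3 + (-1)·0 + 3·1; (-1)·3 + 8·0 + 1·1; 3·3 + 1·0 + 11·1) = (30, -2, 20)
w2 = Bw1 = (9·30 + (-1)·(-2) + 3·20; (-1)·30 + 8·(-2) + 1·20; 3·30 + 1·(-2) + 11·20) = (332, -26, 308)
Ratio: 332/30 = 11.06667

μ ≈ 11.06667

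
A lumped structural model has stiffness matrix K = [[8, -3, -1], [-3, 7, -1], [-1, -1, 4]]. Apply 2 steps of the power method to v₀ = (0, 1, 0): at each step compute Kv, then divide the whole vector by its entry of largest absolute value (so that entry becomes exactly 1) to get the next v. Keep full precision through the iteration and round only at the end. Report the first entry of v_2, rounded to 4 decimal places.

Kv0 = (-3.00000, 7.00000, -1.00000); divide by 7.00000 → v1 = (-0.42857, 1.00000, -0.14286)
Kv1 = (-6.28571, 8.42857, -1.14286); divide by 8.42857 → v2 = (-0.74576, 1.00000, -0.13559)
Requested entry of v2: -44/59 = -0.7458

-0.7458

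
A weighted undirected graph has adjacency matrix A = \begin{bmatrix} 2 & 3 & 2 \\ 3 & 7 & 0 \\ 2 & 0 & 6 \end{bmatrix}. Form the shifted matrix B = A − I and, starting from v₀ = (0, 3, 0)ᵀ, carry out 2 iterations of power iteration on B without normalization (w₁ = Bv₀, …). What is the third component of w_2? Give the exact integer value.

18

B = A − I has rows (1, 3, 2); (3, 6, 0); (2, 0, 5)
w1 = Bv₀ = (9, 18, 0)
w2 = Bw1 = (63, 135, 18)
Requested component of w2: 18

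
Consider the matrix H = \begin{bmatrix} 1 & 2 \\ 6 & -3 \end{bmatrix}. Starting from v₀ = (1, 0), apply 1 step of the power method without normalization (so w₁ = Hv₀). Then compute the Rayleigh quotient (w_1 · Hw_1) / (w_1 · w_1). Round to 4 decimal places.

w1 = Hv₀ = (1, 6)
Hw1 = (13, -12)
w1·Hw1 = 1·13 + 6·(-12) = -59; w1·w1 = 1·1 + 6·6 = 37
λ ≈ -59/37 = -1.5946

λ ≈ -1.5946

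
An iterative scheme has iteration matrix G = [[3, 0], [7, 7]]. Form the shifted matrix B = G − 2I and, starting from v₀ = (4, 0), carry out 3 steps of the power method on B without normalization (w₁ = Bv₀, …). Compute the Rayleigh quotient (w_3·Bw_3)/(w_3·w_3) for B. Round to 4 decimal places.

B = G − 2I has rows (1, 0); (7, 5)
w1 = Bv₀ = (4, 28)
w2 = Bw1 = (4, 168)
w3 = Bw2 = (4, 868)
Bw3 = (4, 4368)
w3·Bw3 = 3791440; w3·w3 = 753440; μ ≈ 3791440/753440 = 5.0322

μ ≈ 5.0322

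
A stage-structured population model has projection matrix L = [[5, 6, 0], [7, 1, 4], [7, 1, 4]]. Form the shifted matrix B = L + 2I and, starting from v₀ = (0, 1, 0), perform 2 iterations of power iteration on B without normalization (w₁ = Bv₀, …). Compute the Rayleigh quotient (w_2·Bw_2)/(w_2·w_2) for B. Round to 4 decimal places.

μ ≈ 13.8983

B = L + 2I has rows (7, 6, 0); (7, 3, 4); (7, 1, 6)
w1 = Bv₀ = (7·0 + 6·1 + 0·0; 7·0 + 3·1 + 4·0; 7·0 + 1·1 + 6·0) = (6, 3, 1)
w2 = Bw1 = (7·6 + 6·3 + 0·1; 7·6 + 3·3 + 4·1; 7·6 + 1·3 + 6·1) = (60, 55, 51)
Bw2 = (750, 789, 781)
w2·Bw2 = 128226; w2·w2 = 9226; μ ≈ 128226/9226 = 13.8983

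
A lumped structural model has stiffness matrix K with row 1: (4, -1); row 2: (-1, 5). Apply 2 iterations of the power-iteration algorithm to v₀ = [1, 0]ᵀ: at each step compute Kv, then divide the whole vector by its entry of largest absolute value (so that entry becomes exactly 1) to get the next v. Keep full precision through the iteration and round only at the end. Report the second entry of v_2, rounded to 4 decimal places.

-0.5294

Kv0 = (4.00000, -1.00000); divide by 4.00000 → v1 = (1.00000, -0.25000)
Kv1 = (4.25000, -2.25000); divide by 4.25000 → v2 = (1.00000, -0.52941)
Requested entry of v2: -9/17 = -0.5294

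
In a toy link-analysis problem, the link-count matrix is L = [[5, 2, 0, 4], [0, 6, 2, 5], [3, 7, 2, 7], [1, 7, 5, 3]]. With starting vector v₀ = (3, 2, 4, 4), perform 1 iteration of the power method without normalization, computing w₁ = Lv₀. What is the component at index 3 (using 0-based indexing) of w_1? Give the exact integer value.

w1 = Lv₀ = (35, 40, 59, 49)
The requested component of w1 is 49.

49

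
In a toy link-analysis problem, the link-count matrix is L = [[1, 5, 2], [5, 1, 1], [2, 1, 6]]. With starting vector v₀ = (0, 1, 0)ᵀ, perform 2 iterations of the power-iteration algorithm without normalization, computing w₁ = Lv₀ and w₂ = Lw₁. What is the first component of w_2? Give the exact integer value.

12

w1 = Lv₀ = (1·0 + 5·1 + 2·0; 5·0 + 1·1 + 1·0; 2·0 + 1·1 + 6·0) = (5, 1, 1)
w2 = Lw1 = (1·5 + 5·1 + 2·1; 5·5 + 1·1 + 1·1; 2·5 + 1·1 + 6·1) = (12, 27, 17)
The requested component of w2 is 12.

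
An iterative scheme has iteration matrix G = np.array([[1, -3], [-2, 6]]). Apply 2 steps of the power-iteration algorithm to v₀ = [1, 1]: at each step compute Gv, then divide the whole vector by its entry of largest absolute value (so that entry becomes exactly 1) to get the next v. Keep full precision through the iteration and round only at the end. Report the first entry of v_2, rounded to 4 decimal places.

-0.5000

Gv0 = (-2.00000, 4.00000); divide by 4.00000 → v1 = (-0.50000, 1.00000)
Gv1 = (-3.50000, 7.00000); divide by 7.00000 → v2 = (-0.50000, 1.00000)
Requested entry of v2: -14/28 = -0.5000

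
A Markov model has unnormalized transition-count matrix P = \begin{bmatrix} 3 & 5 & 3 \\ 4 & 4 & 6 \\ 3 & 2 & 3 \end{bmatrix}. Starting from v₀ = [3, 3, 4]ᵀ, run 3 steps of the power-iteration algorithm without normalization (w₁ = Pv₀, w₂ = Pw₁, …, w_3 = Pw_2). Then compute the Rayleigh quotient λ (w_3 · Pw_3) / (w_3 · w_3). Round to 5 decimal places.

w1 = Pv₀ = (36, 48, 27)
w2 = Pw1 = (429, 498, 285)
w3 = Pw2 = (4632, 5418, 3138)
Pw3 = (50400, 59028, 34146)
w3·Pw3 = 4632·50400 + 5418·59028 + 3138·34146 = 660416652; w3·w3 = 4632·4632 + 5418·5418 + 3138·3138 = 60657192
λ ≈ 660416652/60657192 = 10.88769

10.88769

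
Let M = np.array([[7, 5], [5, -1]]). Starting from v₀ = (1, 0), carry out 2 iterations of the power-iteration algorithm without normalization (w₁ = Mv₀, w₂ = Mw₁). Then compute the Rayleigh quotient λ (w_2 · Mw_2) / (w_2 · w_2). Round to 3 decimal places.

9.353

w1 = Mv₀ = (7·1 + 5·0; 5·1 + (-1)·0) = (7, 5)
w2 = Mw1 = (7·7 + 5·5; 5·7 + (-1)·5) = (74, 30)
Mw2 = (668, 340)
w2·Mw2 = 74·668 + 30·340 = 59632; w2·w2 = 74·74 + 30·30 = 6376
λ ≈ 59632/6376 = 9.353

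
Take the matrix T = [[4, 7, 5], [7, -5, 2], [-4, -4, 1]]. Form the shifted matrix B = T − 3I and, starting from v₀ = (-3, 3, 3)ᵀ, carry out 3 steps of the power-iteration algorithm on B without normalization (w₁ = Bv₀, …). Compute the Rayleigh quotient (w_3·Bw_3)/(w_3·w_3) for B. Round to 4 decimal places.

μ ≈ -11.9014

B = T − 3I has rows (1, 7, 5); (7, -8, 2); (-4, -4, -2)
w1 = Bv₀ = (1·(-3) + 7·3 + 5·3; 7·(-3) + (-8)·3 + 2·3; (-4)·(-3) + (-4)·3 + (-2)·3) = (33, -39, -6)
w2 = Bw1 = (1·33 + 7·(-39) + 5·(-6); 7·33 + (-8)·(-39) + 2·(-6); (-4)·33 + (-4)·(-39) + (-2)·(-6)) = (-270, 531, 36)
w3 = Bw2 = (3627, -6066, -1116)
Bw3 = (-44415, 71685, 11988)
w3·Bw3 = -609313023; w3·w3 = 51196941; μ ≈ -609313023/51196941 = -11.9014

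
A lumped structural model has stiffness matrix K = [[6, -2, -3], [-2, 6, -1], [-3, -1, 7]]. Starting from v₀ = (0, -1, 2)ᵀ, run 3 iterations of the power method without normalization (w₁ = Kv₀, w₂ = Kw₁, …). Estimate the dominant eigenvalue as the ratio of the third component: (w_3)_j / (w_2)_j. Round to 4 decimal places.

8.7120

w1 = Kv₀ = (6·0 + (-2)·(-1) + (-3)·2; (-2)·0 + 6·(-1) + (-1)·2; (-3)·0 + (-1)·(-1) + 7·2) = (-4, -8, 15)
w2 = Kw1 = (6·(-4) + (-2)·(-8) + (-3)·15; (-2)·(-4) + 6·(-8) + (-1)·15; (-3)·(-4) + (-1)·(-8) + 7·15) = (-53, -55, 125)
w3 = Kw2 = (-583, -349, 1089)
Ratio at component: 1089 / 125 = 8.7120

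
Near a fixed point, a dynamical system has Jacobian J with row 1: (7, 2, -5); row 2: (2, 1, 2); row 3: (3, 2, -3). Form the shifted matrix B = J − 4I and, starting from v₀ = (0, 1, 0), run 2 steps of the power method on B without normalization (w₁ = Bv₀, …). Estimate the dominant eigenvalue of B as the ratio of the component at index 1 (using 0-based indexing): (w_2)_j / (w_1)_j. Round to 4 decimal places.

-5.6667

B = J − 4I has rows (3, 2, -5); (2, -3, 2); (3, 2, -7)
w1 = Bv₀ = (2, -3, 2)
w2 = Bw1 = (-10, 17, -14)
Ratio: 17/-3 = -5.6667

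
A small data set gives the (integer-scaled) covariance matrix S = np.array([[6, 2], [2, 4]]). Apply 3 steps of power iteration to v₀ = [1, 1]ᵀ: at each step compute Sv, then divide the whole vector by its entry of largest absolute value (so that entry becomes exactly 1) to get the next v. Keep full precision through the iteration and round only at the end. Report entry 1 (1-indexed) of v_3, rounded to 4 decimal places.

Sv0 = (8.00000, 6.00000); divide by 8.00000 → v1 = (1.00000, 0.75000)
Sv1 = (7.50000, 5.00000); divide by 7.50000 → v2 = (1.00000, 0.66667)
Sv2 = (7.33333, 4.66667); divide by 7.33333 → v3 = (1.00000, 0.63636)
Requested entry of v3: 440/440 = 1.0000

1.0000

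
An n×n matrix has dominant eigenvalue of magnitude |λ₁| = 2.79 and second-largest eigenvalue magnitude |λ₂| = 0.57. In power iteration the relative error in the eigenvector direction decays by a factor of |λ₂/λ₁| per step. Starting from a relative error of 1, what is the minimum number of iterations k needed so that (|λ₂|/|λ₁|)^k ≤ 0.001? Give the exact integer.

5

|λ₂/λ₁| = 0.57/2.79 = 0.20430
Need k ≥ ln(0.001) / ln(0.20430) = -6.9078 / -1.5882 ≈ 4.350
Smallest integer k satisfying the bound: 5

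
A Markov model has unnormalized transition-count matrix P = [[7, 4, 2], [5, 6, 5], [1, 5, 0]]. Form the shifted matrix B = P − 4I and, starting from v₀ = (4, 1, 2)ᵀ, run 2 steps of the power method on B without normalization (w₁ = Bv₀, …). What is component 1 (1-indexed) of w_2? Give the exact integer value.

B = P − 4I has rows (3, 4, 2); (5, 2, 5); (1, 5, -4)
w1 = Bv₀ = (20, 32, 1)
w2 = Bw1 = (190, 169, 176)
Requested component of w2: 190

190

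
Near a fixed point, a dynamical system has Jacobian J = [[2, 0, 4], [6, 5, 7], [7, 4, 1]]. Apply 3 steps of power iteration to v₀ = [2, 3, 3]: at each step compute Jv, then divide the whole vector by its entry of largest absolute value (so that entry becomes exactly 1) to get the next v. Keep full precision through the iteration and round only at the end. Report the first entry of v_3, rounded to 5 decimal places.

0.27528

Jv0 = (16.000000, 48.000000, 29.000000); divide by 48.000000 → v1 = (0.333333, 1.000000, 0.604167)
Jv1 = (3.083333, 11.229167, 6.937500); divide by 11.229167 → v2 = (0.274583, 1.000000, 0.617811)
Jv2 = (3.020408, 10.972171, 6.539889); divide by 10.972171 → v3 = (0.275279, 1.000000, 0.596043)
Requested entry of v3: 1628/5914 = 0.27528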